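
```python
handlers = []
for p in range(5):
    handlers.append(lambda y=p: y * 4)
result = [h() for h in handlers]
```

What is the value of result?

Step 1: Default arg y=p captures p at each iteration.
Step 2: handlers[k] has y defaulting to k, returns k * 4.
Step 3: result = [0, 4, 8, 12, 16]

The answer is [0, 4, 8, 12, 16].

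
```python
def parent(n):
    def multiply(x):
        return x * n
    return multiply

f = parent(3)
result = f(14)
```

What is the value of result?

Step 1: parent(3) returns multiply closure with n = 3.
Step 2: f(14) computes 14 * 3 = 42.
Step 3: result = 42

The answer is 42.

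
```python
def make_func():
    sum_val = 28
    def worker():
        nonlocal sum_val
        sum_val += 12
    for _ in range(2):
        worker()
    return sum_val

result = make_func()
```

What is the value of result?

Step 1: sum_val = 28.
Step 2: worker() is called 2 times in a loop, each adding 12 via nonlocal.
Step 3: sum_val = 28 + 12 * 2 = 52

The answer is 52.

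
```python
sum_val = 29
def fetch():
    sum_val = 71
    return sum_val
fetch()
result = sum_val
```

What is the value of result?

Step 1: Global sum_val = 29.
Step 2: fetch() creates local sum_val = 71 (shadow, not modification).
Step 3: After fetch() returns, global sum_val is unchanged. result = 29

The answer is 29.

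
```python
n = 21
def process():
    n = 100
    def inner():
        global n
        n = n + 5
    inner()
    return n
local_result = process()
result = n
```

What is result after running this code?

Step 1: Global n = 21. process() creates local n = 100.
Step 2: inner() declares global n and adds 5: global n = 21 + 5 = 26.
Step 3: process() returns its local n = 100 (unaffected by inner).
Step 4: result = global n = 26

The answer is 26.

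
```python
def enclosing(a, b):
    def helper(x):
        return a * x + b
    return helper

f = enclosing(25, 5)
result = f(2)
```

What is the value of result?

Step 1: enclosing(25, 5) captures a = 25, b = 5.
Step 2: f(2) computes 25 * 2 + 5 = 55.
Step 3: result = 55

The answer is 55.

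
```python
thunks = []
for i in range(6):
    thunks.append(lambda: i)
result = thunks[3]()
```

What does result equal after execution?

Step 1: The loop creates 6 lambdas, all referencing the same variable i.
Step 2: After the loop, i = 5 (final value).
Step 3: thunks[3]() looks up i at call time and finds 5. This is the late binding gotcha. result = 5

The answer is 5.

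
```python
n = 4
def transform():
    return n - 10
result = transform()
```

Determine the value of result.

Step 1: n = 4 is defined globally.
Step 2: transform() looks up n from global scope = 4, then computes 4 - 10 = -6.
Step 3: result = -6

The answer is -6.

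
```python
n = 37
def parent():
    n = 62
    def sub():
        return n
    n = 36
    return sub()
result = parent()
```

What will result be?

Step 1: parent() sets n = 62, then later n = 36.
Step 2: sub() is called after n is reassigned to 36. Closures capture variables by reference, not by value.
Step 3: result = 36

The answer is 36.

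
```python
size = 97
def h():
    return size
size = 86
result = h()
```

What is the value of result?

Step 1: size is first set to 97, then reassigned to 86.
Step 2: h() is called after the reassignment, so it looks up the current global size = 86.
Step 3: result = 86

The answer is 86.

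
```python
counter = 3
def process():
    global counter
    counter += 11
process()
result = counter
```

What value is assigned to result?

Step 1: counter = 3 globally.
Step 2: process() modifies global counter: counter += 11 = 14.
Step 3: result = 14

The answer is 14.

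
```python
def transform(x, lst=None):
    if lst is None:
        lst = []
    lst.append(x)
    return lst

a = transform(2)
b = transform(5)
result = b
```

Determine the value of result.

Step 1: None default with guard creates a NEW list each call.
Step 2: a = [2] (fresh list). b = [5] (another fresh list).
Step 3: result = [5] (this is the fix for mutable default)

The answer is [5].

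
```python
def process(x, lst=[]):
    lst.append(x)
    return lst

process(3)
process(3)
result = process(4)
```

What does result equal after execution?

Step 1: Mutable default argument gotcha! The list [] is created once.
Step 2: Each call appends to the SAME list: [3], [3, 3], [3, 3, 4].
Step 3: result = [3, 3, 4]

The answer is [3, 3, 4].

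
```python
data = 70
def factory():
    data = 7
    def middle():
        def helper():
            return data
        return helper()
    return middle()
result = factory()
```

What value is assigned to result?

Step 1: factory() defines data = 7. middle() and helper() have no local data.
Step 2: helper() checks local (none), enclosing middle() (none), enclosing factory() and finds data = 7.
Step 3: result = 7

The answer is 7.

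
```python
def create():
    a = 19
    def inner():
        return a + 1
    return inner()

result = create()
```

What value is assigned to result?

Step 1: create() defines a = 19.
Step 2: inner() reads a = 19 from enclosing scope, returns 19 + 1 = 20.
Step 3: result = 20

The answer is 20.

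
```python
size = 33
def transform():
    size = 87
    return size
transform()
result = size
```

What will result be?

Step 1: Global size = 33.
Step 2: transform() creates local size = 87 (shadow, not modification).
Step 3: After transform() returns, global size is unchanged. result = 33

The answer is 33.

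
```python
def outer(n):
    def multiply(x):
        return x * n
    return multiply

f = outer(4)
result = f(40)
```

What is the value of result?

Step 1: outer(4) returns multiply closure with n = 4.
Step 2: f(40) computes 40 * 4 = 160.
Step 3: result = 160

The answer is 160.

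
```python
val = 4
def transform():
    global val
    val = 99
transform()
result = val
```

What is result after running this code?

Step 1: val = 4 globally.
Step 2: transform() declares global val and sets it to 99.
Step 3: After transform(), global val = 99. result = 99

The answer is 99.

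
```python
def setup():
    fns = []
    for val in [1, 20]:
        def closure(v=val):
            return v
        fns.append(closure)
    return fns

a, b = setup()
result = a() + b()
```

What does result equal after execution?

Step 1: Default argument v=val captures val at each iteration.
Step 2: a() returns 1 (captured at first iteration), b() returns 20 (captured at second).
Step 3: result = 1 + 20 = 21

The answer is 21.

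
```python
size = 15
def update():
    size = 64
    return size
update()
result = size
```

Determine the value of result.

Step 1: size = 15 globally.
Step 2: update() creates a LOCAL size = 64 (no global keyword!).
Step 3: The global size is unchanged. result = 15

The answer is 15.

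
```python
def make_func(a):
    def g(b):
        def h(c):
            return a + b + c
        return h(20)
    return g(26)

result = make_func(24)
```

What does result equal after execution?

Step 1: a = 24, b = 26, c = 20 across three nested scopes.
Step 2: h() accesses all three via LEGB rule.
Step 3: result = 24 + 26 + 20 = 70

The answer is 70.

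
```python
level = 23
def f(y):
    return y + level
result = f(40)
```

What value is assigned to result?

Step 1: level = 23 is defined globally.
Step 2: f(40) uses parameter y = 40 and looks up level from global scope = 23.
Step 3: result = 40 + 23 = 63

The answer is 63.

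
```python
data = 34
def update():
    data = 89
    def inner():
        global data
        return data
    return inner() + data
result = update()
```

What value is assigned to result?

Step 1: Global data = 34. update() shadows with local data = 89.
Step 2: inner() uses global keyword, so inner() returns global data = 34.
Step 3: update() returns 34 + 89 = 123

The answer is 123.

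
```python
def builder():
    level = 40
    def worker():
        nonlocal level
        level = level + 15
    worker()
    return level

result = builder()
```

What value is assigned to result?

Step 1: builder() sets level = 40.
Step 2: worker() uses nonlocal to modify level in builder's scope: level = 40 + 15 = 55.
Step 3: builder() returns the modified level = 55

The answer is 55.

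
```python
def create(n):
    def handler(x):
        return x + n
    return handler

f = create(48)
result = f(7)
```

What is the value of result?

Step 1: create(48) creates a closure that captures n = 48.
Step 2: f(7) calls the closure with x = 7, returning 7 + 48 = 55.
Step 3: result = 55

The answer is 55.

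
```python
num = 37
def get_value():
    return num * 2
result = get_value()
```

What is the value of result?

Step 1: num = 37 is defined globally.
Step 2: get_value() looks up num from global scope = 37, then computes 37 * 2 = 74.
Step 3: result = 74

The answer is 74.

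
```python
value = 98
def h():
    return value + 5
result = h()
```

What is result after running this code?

Step 1: value = 98 is defined globally.
Step 2: h() looks up value from global scope = 98, then computes 98 + 5 = 103.
Step 3: result = 103

The answer is 103.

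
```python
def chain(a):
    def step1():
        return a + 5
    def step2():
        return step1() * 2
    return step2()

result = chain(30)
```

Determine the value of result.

Step 1: chain(30) captures a = 30.
Step 2: step2() calls step1() which returns 30 + 5 = 35.
Step 3: step2() returns 35 * 2 = 70

The answer is 70.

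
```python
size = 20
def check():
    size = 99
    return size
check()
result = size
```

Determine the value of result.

Step 1: size = 20 globally.
Step 2: check() creates a LOCAL size = 99 (no global keyword!).
Step 3: The global size is unchanged. result = 20

The answer is 20.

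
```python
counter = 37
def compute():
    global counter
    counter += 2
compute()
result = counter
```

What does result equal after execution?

Step 1: counter = 37 globally.
Step 2: compute() modifies global counter: counter += 2 = 39.
Step 3: result = 39

The answer is 39.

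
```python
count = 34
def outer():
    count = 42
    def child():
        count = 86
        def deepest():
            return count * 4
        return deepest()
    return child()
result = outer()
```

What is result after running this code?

Step 1: deepest() looks up count through LEGB: not local, finds count = 86 in enclosing child().
Step 2: Returns 86 * 4 = 344.
Step 3: result = 344

The answer is 344.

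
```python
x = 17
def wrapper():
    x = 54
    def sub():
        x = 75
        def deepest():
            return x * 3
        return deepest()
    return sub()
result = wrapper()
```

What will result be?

Step 1: deepest() looks up x through LEGB: not local, finds x = 75 in enclosing sub().
Step 2: Returns 75 * 3 = 225.
Step 3: result = 225

The answer is 225.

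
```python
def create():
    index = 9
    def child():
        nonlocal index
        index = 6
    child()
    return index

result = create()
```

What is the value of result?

Step 1: create() sets index = 9.
Step 2: child() uses nonlocal to reassign index = 6.
Step 3: result = 6

The answer is 6.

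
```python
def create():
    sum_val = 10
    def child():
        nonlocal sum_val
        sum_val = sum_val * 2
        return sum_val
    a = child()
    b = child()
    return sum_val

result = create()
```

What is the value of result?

Step 1: sum_val starts at 10.
Step 2: First child(): sum_val = 10 * 2 = 20.
Step 3: Second child(): sum_val = 20 * 2 = 40.
Step 4: result = 40

The answer is 40.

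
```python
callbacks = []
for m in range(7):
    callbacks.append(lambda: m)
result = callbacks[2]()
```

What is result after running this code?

Step 1: The loop creates 7 lambdas, all referencing the same variable m.
Step 2: After the loop, m = 6 (final value).
Step 3: callbacks[2]() looks up m at call time and finds 6. This is the late binding gotcha. result = 6

The answer is 6.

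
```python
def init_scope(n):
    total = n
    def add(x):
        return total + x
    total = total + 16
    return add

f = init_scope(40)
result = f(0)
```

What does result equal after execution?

Step 1: init_scope(40) sets total = 40, then total = 40 + 16 = 56.
Step 2: Closures capture by reference, so add sees total = 56.
Step 3: f(0) returns 56 + 0 = 56

The answer is 56.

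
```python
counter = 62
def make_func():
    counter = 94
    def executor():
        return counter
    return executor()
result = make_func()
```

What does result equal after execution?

Step 1: counter = 62 globally, but make_func() defines counter = 94 locally.
Step 2: executor() looks up counter. Not in local scope, so checks enclosing scope (make_func) and finds counter = 94.
Step 3: result = 94

The answer is 94.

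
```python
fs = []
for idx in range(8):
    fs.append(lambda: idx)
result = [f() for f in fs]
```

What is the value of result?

Step 1: All 8 lambdas share the same variable idx.
Step 2: After the loop, idx = 7.
Step 3: Each call returns 7. result = [7, 7, 7, 7, 7, 7, 7, 7]

The answer is [7, 7, 7, 7, 7, 7, 7, 7].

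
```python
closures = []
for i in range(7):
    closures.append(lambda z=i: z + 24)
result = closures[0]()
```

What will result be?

Step 1: Default argument z=i captures i's value at definition time.
Step 2: closures[0] was defined when i = 0, so z defaults to 0.
Step 3: result = 0 + 24 = 24 (default arg fixes the late binding issue)

The answer is 24.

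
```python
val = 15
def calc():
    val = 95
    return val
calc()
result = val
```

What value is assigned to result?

Step 1: Global val = 15.
Step 2: calc() creates local val = 95 (shadow, not modification).
Step 3: After calc() returns, global val is unchanged. result = 15

The answer is 15.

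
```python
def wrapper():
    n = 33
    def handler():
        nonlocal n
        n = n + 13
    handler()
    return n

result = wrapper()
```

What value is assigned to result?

Step 1: wrapper() sets n = 33.
Step 2: handler() uses nonlocal to modify n in wrapper's scope: n = 33 + 13 = 46.
Step 3: wrapper() returns the modified n = 46

The answer is 46.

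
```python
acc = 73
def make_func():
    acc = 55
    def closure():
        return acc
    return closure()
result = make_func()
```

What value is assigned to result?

Step 1: acc = 73 globally, but make_func() defines acc = 55 locally.
Step 2: closure() looks up acc. Not in local scope, so checks enclosing scope (make_func) and finds acc = 55.
Step 3: result = 55

The answer is 55.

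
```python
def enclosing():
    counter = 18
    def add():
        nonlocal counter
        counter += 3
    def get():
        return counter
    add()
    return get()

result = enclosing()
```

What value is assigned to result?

Step 1: counter = 18. add() modifies it via nonlocal, get() reads it.
Step 2: add() makes counter = 18 + 3 = 21.
Step 3: get() returns 21. result = 21

The answer is 21.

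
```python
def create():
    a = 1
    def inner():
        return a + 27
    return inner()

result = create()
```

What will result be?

Step 1: create() defines a = 1.
Step 2: inner() reads a = 1 from enclosing scope, returns 1 + 27 = 28.
Step 3: result = 28

The answer is 28.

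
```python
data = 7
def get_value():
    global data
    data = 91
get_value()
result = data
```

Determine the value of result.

Step 1: data = 7 globally.
Step 2: get_value() declares global data and sets it to 91.
Step 3: After get_value(), global data = 91. result = 91

The answer is 91.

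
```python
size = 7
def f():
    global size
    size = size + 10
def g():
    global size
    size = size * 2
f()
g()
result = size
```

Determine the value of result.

Step 1: size = 7.
Step 2: f() adds 10: size = 7 + 10 = 17.
Step 3: g() doubles: size = 17 * 2 = 34.
Step 4: result = 34

The answer is 34.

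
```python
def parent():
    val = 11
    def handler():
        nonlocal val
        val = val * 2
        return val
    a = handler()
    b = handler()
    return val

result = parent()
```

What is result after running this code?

Step 1: val starts at 11.
Step 2: First handler(): val = 11 * 2 = 22.
Step 3: Second handler(): val = 22 * 2 = 44.
Step 4: result = 44

The answer is 44.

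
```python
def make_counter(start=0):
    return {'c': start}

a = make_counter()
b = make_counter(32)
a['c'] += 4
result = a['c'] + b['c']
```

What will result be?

Step 1: make_counter() returns a new dict each call (immutable default 0).
Step 2: a = {'c': 0}, b = {'c': 32}.
Step 3: a['c'] += 4 = 4. result = 4 + 32 = 36

The answer is 36.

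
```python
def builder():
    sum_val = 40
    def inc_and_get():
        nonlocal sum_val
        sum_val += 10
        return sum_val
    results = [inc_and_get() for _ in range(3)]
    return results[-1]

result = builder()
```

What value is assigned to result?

Step 1: sum_val = 40.
Step 2: Three calls to inc_and_get(), each adding 10.
Step 3: Last value = 40 + 10 * 3 = 70

The answer is 70.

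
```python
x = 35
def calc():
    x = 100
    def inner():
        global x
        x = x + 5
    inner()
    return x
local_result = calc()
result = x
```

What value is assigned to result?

Step 1: Global x = 35. calc() creates local x = 100.
Step 2: inner() declares global x and adds 5: global x = 35 + 5 = 40.
Step 3: calc() returns its local x = 100 (unaffected by inner).
Step 4: result = global x = 40

The answer is 40.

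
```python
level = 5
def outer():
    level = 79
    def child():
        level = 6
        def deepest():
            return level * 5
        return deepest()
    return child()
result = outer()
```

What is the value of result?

Step 1: deepest() looks up level through LEGB: not local, finds level = 6 in enclosing child().
Step 2: Returns 6 * 5 = 30.
Step 3: result = 30

The answer is 30.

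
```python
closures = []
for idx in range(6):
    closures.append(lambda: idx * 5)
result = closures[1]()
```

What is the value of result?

Step 1: All lambdas reference the same variable idx (late binding).
Step 2: After the loop, idx = 5. Every lambda returns idx * 5.
Step 3: closures[1]() = 5 * 5 = 25

The answer is 25.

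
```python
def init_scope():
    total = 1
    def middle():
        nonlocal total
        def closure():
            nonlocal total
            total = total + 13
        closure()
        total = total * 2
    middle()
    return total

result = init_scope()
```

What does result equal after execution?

Step 1: total = 1.
Step 2: closure() adds 13: total = 1 + 13 = 14.
Step 3: middle() doubles: total = 14 * 2 = 28.
Step 4: result = 28

The answer is 28.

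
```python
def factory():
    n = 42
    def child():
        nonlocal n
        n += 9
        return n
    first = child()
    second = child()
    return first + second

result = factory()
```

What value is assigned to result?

Step 1: n starts at 42.
Step 2: First call: n = 42 + 9 = 51, returns 51.
Step 3: Second call: n = 51 + 9 = 60, returns 60.
Step 4: result = 51 + 60 = 111

The answer is 111.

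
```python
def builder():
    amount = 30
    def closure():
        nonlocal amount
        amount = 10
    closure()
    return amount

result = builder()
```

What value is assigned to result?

Step 1: builder() sets amount = 30.
Step 2: closure() uses nonlocal to reassign amount = 10.
Step 3: result = 10

The answer is 10.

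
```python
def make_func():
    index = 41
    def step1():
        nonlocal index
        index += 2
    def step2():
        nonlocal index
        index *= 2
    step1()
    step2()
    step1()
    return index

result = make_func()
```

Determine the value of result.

Step 1: index = 41.
Step 2: step1(): index = 41 + 2 = 43.
Step 3: step2(): index = 43 * 2 = 86.
Step 4: step1(): index = 86 + 2 = 88. result = 88

The answer is 88.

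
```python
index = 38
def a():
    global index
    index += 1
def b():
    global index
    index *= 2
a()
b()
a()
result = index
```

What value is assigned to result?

Step 1: index = 38.
Step 2: a(): index = 38 + 1 = 39.
Step 3: b(): index = 39 * 2 = 78.
Step 4: a(): index = 78 + 1 = 79

The answer is 79.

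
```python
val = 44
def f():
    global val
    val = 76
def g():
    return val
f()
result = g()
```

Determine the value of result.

Step 1: val = 44.
Step 2: f() sets global val = 76.
Step 3: g() reads global val = 76. result = 76

The answer is 76.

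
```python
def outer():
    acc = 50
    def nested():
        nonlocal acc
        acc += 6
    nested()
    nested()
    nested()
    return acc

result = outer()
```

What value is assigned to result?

Step 1: acc starts at 50.
Step 2: nested() is called 3 times, each adding 6.
Step 3: acc = 50 + 6 * 3 = 68

The answer is 68.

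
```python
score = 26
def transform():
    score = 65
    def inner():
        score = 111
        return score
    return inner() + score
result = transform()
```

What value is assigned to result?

Step 1: transform() has local score = 65. inner() has local score = 111.
Step 2: inner() returns its local score = 111.
Step 3: transform() returns 111 + its own score (65) = 176

The answer is 176.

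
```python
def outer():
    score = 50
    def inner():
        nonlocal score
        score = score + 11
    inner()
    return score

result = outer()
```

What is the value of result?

Step 1: outer() sets score = 50.
Step 2: inner() uses nonlocal to modify score in outer's scope: score = 50 + 11 = 61.
Step 3: outer() returns the modified score = 61

The answer is 61.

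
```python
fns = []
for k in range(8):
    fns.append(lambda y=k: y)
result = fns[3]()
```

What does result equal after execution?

Step 1: Default argument y=k captures k's value at each iteration.
Step 2: fns[3] captured y = 3 when k was 3.
Step 3: result = 3

The answer is 3.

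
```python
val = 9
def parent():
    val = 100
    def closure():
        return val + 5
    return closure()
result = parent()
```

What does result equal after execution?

Step 1: parent() shadows global val with val = 100.
Step 2: closure() finds val = 100 in enclosing scope, computes 100 + 5 = 105.
Step 3: result = 105

The answer is 105.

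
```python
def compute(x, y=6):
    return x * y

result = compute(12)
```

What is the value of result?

Step 1: compute(12) uses default y = 6.
Step 2: Returns 12 * 6 = 72.
Step 3: result = 72

The answer is 72.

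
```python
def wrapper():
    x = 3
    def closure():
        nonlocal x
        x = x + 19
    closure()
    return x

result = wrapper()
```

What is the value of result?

Step 1: wrapper() sets x = 3.
Step 2: closure() uses nonlocal to modify x in wrapper's scope: x = 3 + 19 = 22.
Step 3: wrapper() returns the modified x = 22

The answer is 22.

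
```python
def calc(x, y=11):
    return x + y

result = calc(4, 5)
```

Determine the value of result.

Step 1: calc(4, 5) overrides default y with 5.
Step 2: Returns 4 + 5 = 9.
Step 3: result = 9

The answer is 9.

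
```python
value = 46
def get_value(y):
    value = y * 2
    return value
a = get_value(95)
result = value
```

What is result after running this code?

Step 1: Global value = 46.
Step 2: get_value(95) creates local value = 95 * 2 = 190.
Step 3: Global value unchanged because no global keyword. result = 46

The answer is 46.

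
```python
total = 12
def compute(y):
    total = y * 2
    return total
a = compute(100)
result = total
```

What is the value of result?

Step 1: Global total = 12.
Step 2: compute(100) creates local total = 100 * 2 = 200.
Step 3: Global total unchanged because no global keyword. result = 12

The answer is 12.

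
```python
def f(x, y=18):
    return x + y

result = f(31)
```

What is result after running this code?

Step 1: f(31) uses default y = 18.
Step 2: Returns 31 + 18 = 49.
Step 3: result = 49

The answer is 49.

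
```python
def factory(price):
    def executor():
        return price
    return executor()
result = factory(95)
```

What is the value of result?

Step 1: factory(95) binds parameter price = 95.
Step 2: executor() looks up price in enclosing scope and finds the parameter price = 95.
Step 3: result = 95

The answer is 95.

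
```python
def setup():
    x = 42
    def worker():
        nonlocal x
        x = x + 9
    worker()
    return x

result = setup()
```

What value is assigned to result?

Step 1: setup() sets x = 42.
Step 2: worker() uses nonlocal to modify x in setup's scope: x = 42 + 9 = 51.
Step 3: setup() returns the modified x = 51

The answer is 51.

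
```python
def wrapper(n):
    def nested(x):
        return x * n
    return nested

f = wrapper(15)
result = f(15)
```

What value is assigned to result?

Step 1: wrapper(15) creates a closure capturing n = 15.
Step 2: f(15) computes 15 * 15 = 225.
Step 3: result = 225

The answer is 225.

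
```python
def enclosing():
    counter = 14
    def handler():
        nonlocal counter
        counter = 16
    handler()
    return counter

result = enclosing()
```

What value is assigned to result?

Step 1: enclosing() sets counter = 14.
Step 2: handler() uses nonlocal to reassign counter = 16.
Step 3: result = 16

The answer is 16.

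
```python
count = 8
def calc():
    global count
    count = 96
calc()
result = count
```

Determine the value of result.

Step 1: count = 8 globally.
Step 2: calc() declares global count and sets it to 96.
Step 3: After calc(), global count = 96. result = 96

The answer is 96.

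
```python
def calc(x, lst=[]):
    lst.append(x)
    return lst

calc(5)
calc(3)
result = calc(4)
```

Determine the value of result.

Step 1: Mutable default argument gotcha! The list [] is created once.
Step 2: Each call appends to the SAME list: [5], [5, 3], [5, 3, 4].
Step 3: result = [5, 3, 4]

The answer is [5, 3, 4].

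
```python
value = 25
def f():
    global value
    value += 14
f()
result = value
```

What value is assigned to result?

Step 1: value = 25 globally.
Step 2: f() modifies global value: value += 14 = 39.
Step 3: result = 39

The answer is 39.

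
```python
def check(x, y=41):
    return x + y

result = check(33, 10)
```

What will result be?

Step 1: check(33, 10) overrides default y with 10.
Step 2: Returns 33 + 10 = 43.
Step 3: result = 43

The answer is 43.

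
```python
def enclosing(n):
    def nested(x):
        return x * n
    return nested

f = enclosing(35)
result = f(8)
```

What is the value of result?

Step 1: enclosing(35) creates a closure capturing n = 35.
Step 2: f(8) computes 8 * 35 = 280.
Step 3: result = 280

The answer is 280.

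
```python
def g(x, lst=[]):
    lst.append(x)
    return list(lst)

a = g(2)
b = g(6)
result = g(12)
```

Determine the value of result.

Step 1: Default list is shared. list() creates copies for return values.
Step 2: Internal list grows: [2] -> [2, 6] -> [2, 6, 12].
Step 3: result = [2, 6, 12]

The answer is [2, 6, 12].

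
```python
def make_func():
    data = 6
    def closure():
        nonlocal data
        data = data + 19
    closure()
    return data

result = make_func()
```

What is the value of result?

Step 1: make_func() sets data = 6.
Step 2: closure() uses nonlocal to modify data in make_func's scope: data = 6 + 19 = 25.
Step 3: make_func() returns the modified data = 25

The answer is 25.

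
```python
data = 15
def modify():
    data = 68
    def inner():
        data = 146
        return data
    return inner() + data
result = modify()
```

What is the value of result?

Step 1: modify() has local data = 68. inner() has local data = 146.
Step 2: inner() returns its local data = 146.
Step 3: modify() returns 146 + its own data (68) = 214

The answer is 214.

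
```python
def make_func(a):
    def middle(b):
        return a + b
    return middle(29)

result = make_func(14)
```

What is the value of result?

Step 1: make_func(14) passes a = 14.
Step 2: middle(29) has b = 29, reads a = 14 from enclosing.
Step 3: result = 14 + 29 = 43

The answer is 43.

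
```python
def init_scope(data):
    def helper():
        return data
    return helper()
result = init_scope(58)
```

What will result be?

Step 1: init_scope(58) binds parameter data = 58.
Step 2: helper() looks up data in enclosing scope and finds the parameter data = 58.
Step 3: result = 58

The answer is 58.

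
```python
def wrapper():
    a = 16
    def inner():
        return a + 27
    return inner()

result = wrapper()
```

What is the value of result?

Step 1: wrapper() defines a = 16.
Step 2: inner() reads a = 16 from enclosing scope, returns 16 + 27 = 43.
Step 3: result = 43

The answer is 43.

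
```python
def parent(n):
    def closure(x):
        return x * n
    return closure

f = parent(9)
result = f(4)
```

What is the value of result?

Step 1: parent(9) creates a closure capturing n = 9.
Step 2: f(4) computes 4 * 9 = 36.
Step 3: result = 36

The answer is 36.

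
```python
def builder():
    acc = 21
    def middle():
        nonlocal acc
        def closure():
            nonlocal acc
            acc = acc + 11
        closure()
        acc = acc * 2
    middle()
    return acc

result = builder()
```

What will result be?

Step 1: acc = 21.
Step 2: closure() adds 11: acc = 21 + 11 = 32.
Step 3: middle() doubles: acc = 32 * 2 = 64.
Step 4: result = 64

The answer is 64.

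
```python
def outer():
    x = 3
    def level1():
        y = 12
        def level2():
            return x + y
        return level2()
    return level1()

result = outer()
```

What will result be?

Step 1: x = 3 in outer. y = 12 in level1.
Step 2: level2() reads x = 3 and y = 12 from enclosing scopes.
Step 3: result = 3 + 12 = 15

The answer is 15.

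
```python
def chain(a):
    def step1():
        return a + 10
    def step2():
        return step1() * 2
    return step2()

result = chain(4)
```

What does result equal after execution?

Step 1: chain(4) captures a = 4.
Step 2: step2() calls step1() which returns 4 + 10 = 14.
Step 3: step2() returns 14 * 2 = 28

The answer is 28.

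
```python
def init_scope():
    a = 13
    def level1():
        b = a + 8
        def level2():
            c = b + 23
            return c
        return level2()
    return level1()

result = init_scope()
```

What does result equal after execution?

Step 1: a = 13. b = a + 8 = 21.
Step 2: c = b + 23 = 21 + 23 = 44.
Step 3: result = 44

The answer is 44.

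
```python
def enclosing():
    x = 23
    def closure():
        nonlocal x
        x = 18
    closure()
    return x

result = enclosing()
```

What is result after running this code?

Step 1: enclosing() sets x = 23.
Step 2: closure() uses nonlocal to reassign x = 18.
Step 3: result = 18

The answer is 18.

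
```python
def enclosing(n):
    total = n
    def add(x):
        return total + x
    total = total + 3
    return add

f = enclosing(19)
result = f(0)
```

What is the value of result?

Step 1: enclosing(19) sets total = 19, then total = 19 + 3 = 22.
Step 2: Closures capture by reference, so add sees total = 22.
Step 3: f(0) returns 22 + 0 = 22

The answer is 22.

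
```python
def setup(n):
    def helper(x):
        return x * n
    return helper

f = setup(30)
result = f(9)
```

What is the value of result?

Step 1: setup(30) creates a closure capturing n = 30.
Step 2: f(9) computes 9 * 30 = 270.
Step 3: result = 270

The answer is 270.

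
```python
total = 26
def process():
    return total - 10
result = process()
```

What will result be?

Step 1: total = 26 is defined globally.
Step 2: process() looks up total from global scope = 26, then computes 26 - 10 = 16.
Step 3: result = 16

The answer is 16.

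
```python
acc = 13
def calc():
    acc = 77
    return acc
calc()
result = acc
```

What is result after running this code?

Step 1: Global acc = 13.
Step 2: calc() creates local acc = 77 (shadow, not modification).
Step 3: After calc() returns, global acc is unchanged. result = 13

The answer is 13.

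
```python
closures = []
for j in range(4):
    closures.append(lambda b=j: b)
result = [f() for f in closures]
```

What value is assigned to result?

Step 1: Default arg b=j captures j at each iteration.
Step 2: Each lambda has its own default: 0, 1, ..., 3.
Step 3: result = [0, 1, 2, 3]

The answer is [0, 1, 2, 3].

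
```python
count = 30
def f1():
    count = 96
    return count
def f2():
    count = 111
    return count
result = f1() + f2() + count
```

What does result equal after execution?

Step 1: Each function shadows global count with its own local.
Step 2: f1() returns 96, f2() returns 111.
Step 3: Global count = 30 is unchanged. result = 96 + 111 + 30 = 237

The answer is 237.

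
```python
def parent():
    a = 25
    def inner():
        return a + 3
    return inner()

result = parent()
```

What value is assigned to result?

Step 1: parent() defines a = 25.
Step 2: inner() reads a = 25 from enclosing scope, returns 25 + 3 = 28.
Step 3: result = 28

The answer is 28.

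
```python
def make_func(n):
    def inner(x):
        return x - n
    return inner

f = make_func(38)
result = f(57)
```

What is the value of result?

Step 1: make_func(38) creates a closure capturing n = 38.
Step 2: f(57) computes 57 - 38 = 19.
Step 3: result = 19

The answer is 19.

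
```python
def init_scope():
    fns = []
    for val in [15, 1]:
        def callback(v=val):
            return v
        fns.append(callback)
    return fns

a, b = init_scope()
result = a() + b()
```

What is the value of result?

Step 1: Default argument v=val captures val at each iteration.
Step 2: a() returns 15 (captured at first iteration), b() returns 1 (captured at second).
Step 3: result = 15 + 1 = 16

The answer is 16.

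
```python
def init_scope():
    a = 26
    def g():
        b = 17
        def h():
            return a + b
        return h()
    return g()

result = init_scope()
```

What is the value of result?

Step 1: init_scope() defines a = 26. g() defines b = 17.
Step 2: h() accesses both from enclosing scopes: a = 26, b = 17.
Step 3: result = 26 + 17 = 43

The answer is 43.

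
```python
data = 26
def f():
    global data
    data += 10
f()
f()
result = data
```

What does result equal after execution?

Step 1: data = 26.
Step 2: First f(): data = 26 + 10 = 36.
Step 3: Second f(): data = 36 + 10 = 46. result = 46

The answer is 46.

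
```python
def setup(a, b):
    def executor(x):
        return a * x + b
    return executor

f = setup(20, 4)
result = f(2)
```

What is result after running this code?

Step 1: setup(20, 4) captures a = 20, b = 4.
Step 2: f(2) computes 20 * 2 + 4 = 44.
Step 3: result = 44

The answer is 44.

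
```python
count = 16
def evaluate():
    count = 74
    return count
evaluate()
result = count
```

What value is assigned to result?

Step 1: Global count = 16.
Step 2: evaluate() creates local count = 74 (shadow, not modification).
Step 3: After evaluate() returns, global count is unchanged. result = 16

The answer is 16.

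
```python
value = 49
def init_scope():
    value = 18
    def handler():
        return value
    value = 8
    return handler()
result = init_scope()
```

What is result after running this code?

Step 1: init_scope() sets value = 18, then later value = 8.
Step 2: handler() is called after value is reassigned to 8. Closures capture variables by reference, not by value.
Step 3: result = 8

The answer is 8.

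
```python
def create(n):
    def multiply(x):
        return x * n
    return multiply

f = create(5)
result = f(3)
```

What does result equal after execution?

Step 1: create(5) returns multiply closure with n = 5.
Step 2: f(3) computes 3 * 5 = 15.
Step 3: result = 15

The answer is 15.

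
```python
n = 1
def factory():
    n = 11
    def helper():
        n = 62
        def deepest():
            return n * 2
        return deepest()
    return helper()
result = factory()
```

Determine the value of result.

Step 1: deepest() looks up n through LEGB: not local, finds n = 62 in enclosing helper().
Step 2: Returns 62 * 2 = 124.
Step 3: result = 124

The answer is 124.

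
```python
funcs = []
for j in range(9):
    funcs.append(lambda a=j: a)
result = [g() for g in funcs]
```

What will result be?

Step 1: Default arg a=j captures j at each iteration.
Step 2: Each lambda has its own default: 0, 1, ..., 8.
Step 3: result = [0, 1, 2, 3, 4, 5, 6, 7, 8]

The answer is [0, 1, 2, 3, 4, 5, 6, 7, 8].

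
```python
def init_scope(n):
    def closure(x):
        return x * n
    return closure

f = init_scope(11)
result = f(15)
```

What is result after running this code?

Step 1: init_scope(11) creates a closure capturing n = 11.
Step 2: f(15) computes 15 * 11 = 165.
Step 3: result = 165

The answer is 165.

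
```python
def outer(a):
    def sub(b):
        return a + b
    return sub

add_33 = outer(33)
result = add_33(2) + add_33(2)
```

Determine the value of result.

Step 1: add_33 captures a = 33.
Step 2: add_33(2) = 33 + 2 = 35, called twice.
Step 3: result = 35 + 35 = 70

The answer is 70.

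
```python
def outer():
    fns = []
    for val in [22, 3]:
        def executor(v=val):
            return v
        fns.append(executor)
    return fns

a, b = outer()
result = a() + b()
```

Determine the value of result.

Step 1: Default argument v=val captures val at each iteration.
Step 2: a() returns 22 (captured at first iteration), b() returns 3 (captured at second).
Step 3: result = 22 + 3 = 25

The answer is 25.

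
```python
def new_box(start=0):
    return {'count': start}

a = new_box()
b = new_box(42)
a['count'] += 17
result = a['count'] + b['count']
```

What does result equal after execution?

Step 1: new_box() returns a new dict each call (immutable default 0).
Step 2: a = {'count': 0}, b = {'count': 42}.
Step 3: a['count'] += 17 = 17. result = 17 + 42 = 59

The answer is 59.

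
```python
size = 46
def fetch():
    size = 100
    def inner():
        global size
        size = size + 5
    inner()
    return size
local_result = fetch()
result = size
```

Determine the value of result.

Step 1: Global size = 46. fetch() creates local size = 100.
Step 2: inner() declares global size and adds 5: global size = 46 + 5 = 51.
Step 3: fetch() returns its local size = 100 (unaffected by inner).
Step 4: result = global size = 51

The answer is 51.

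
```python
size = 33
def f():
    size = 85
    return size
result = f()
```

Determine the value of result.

Step 1: Global size = 33.
Step 2: f() creates local size = 85, shadowing the global.
Step 3: Returns local size = 85. result = 85

The answer is 85.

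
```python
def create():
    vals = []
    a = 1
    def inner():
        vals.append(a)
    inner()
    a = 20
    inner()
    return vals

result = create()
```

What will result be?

Step 1: a = 1. inner() appends current a to vals.
Step 2: First inner(): appends 1. Then a = 20.
Step 3: Second inner(): appends 20 (closure sees updated a). result = [1, 20]

The answer is [1, 20].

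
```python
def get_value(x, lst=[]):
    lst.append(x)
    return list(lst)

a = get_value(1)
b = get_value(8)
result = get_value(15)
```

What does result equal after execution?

Step 1: Default list is shared. list() creates copies for return values.
Step 2: Internal list grows: [1] -> [1, 8] -> [1, 8, 15].
Step 3: result = [1, 8, 15]

The answer is [1, 8, 15].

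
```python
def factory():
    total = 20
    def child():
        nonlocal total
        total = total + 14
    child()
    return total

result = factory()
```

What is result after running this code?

Step 1: factory() sets total = 20.
Step 2: child() uses nonlocal to modify total in factory's scope: total = 20 + 14 = 34.
Step 3: factory() returns the modified total = 34

The answer is 34.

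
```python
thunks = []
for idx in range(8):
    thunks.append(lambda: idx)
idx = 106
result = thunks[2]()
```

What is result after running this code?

Step 1: Lambdas capture the variable idx by reference, not by value.
Step 2: After the loop, idx is reassigned to 106.
Step 3: thunks[2]() looks up the current idx = 106. result = 106

The answer is 106.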